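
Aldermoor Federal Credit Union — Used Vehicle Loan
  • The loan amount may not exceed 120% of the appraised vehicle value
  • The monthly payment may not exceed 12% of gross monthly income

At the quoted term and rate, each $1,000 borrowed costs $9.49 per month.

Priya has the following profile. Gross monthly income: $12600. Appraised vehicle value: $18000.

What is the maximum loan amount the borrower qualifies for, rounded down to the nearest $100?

Payment cap: 12% × $12,600 = $1,512/month.
At $9.49 per $1,000, that supports 1,512/9.49 × 1,000 ≈ $159,325 → $159,300.
LTV cap: 120% × $18,000 = $21,600 → $21,600.
Binding constraint: loan-to-value.

$21,600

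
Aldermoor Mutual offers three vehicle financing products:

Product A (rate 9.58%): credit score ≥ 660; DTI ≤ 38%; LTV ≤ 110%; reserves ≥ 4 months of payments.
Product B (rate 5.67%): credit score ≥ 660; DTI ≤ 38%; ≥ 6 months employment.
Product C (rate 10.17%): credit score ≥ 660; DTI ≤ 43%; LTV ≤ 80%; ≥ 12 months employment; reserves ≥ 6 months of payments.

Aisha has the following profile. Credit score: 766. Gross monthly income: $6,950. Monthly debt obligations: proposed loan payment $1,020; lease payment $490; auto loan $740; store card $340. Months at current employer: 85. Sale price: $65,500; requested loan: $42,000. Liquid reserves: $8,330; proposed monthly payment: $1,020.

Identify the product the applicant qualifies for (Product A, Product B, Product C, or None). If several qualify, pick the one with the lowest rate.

Total debts = (1,020 + 490 + 740 + 340) = 2,590; DTI = 2,590/6,950 = 37.3%.
LTV = 42,000/65,500 = 64.1%.
Reserves = 8,330/1,020 = 8.2 months.
Product A: score 766 ≥ 660; DTI 37.3% ≤ 38%; LTV 64.1% ≤ 110%; reserves 8.2 ≥ 4 mo → qualifies.
Product B: score 766 ≥ 660; DTI 37.3% ≤ 38%; employment 85 ≥ 6 mo → qualifies.
Product C: score 766 ≥ 660; DTI 37.3% ≤ 43%; LTV 64.1% ≤ 80%; employment 85 ≥ 12 mo; reserves 8.2 ≥ 6 mo → qualifies.
Qualifying: Product A, Product B, Product C. Lowest rate is 5.67% → Product B.

Product B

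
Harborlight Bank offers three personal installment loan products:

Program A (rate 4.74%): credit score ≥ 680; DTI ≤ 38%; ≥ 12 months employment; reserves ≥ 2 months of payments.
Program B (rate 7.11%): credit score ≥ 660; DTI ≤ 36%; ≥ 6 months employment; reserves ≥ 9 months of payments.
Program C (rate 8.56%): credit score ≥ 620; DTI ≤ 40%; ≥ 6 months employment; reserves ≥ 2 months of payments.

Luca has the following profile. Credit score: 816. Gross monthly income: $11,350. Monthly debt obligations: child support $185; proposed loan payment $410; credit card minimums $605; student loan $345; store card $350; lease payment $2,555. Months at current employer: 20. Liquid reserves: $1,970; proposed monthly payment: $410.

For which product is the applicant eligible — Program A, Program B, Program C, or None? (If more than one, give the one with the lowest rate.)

Total debts = (185 + 410 + 605 + 345 + 350 + 2,555) = 4,450; DTI = 4,450/11,350 = 39.2%.
Reserves = 1,970/410 = 4.8 months.
Program A: score 816 ≥ 680; DTI 39.2% > 38%; employment 20 ≥ 12 mo; reserves 4.8 ≥ 2 mo → does not qualify.
Program B: score 816 ≥ 660; DTI 39.2% > 36%; employment 20 ≥ 6 mo; reserves 4.8 < 9 mo → does not qualify.
Program C: score 816 ≥ 620; DTI 39.2% ≤ 40%; employment 20 ≥ 6 mo; reserves 4.8 ≥ 2 mo → qualifies.

Program C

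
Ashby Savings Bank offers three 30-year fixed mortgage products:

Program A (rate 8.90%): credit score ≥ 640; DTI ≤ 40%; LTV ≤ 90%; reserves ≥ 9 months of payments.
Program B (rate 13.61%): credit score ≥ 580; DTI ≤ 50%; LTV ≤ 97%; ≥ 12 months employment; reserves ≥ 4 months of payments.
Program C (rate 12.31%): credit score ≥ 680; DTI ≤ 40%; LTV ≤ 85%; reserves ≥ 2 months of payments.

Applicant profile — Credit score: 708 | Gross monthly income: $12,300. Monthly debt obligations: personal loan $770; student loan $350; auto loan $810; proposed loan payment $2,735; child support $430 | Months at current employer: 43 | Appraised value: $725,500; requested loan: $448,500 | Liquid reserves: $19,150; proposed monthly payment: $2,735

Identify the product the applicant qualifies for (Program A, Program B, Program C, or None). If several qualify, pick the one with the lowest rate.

Program B

Total debts = (770 + 350 + 810 + 2,735 + 430) = 5,095; DTI = 5,095/12,300 = 41.4%.
LTV = 448,500/725,500 = 61.8%.
Reserves = 19,150/2,735 = 7.0 months.
Program A: score 708 ≥ 640; DTI 41.4% > 40%; LTV 61.8% ≤ 90%; reserves 7.0 < 9 mo → does not qualify.
Program B: score 708 ≥ 580; DTI 41.4% ≤ 50%; LTV 61.8% ≤ 97%; employment 43 ≥ 12 mo; reserves 7.0 ≥ 4 mo → qualifies.
Program C: score 708 ≥ 680; DTI 41.4% > 40%; LTV 61.8% ≤ 85%; reserves 7.0 ≥ 2 mo → does not qualify.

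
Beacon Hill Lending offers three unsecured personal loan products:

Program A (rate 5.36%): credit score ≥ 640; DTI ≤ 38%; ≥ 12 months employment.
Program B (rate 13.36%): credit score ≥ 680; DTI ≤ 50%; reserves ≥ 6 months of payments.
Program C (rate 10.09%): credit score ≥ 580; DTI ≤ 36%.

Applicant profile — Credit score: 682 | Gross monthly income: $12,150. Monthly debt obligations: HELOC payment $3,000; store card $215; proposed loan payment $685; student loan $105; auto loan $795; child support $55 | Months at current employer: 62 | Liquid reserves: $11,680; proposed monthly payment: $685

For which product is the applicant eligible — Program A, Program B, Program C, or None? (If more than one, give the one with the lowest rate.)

Program B

Total debts = (3,000 + 215 + 685 + 105 + 795 + 55) = 4,855; DTI = 4,855/12,150 = 40%.
Reserves = 11,680/685 = 17.1 months.
Program A: score 682 ≥ 640; DTI 40% > 38%; employment 62 ≥ 12 mo → does not qualify.
Program B: score 682 ≥ 680; DTI 40% ≤ 50%; reserves 17.1 ≥ 6 mo → qualifies.
Program C: score 682 ≥ 580; DTI 40% > 36% → does not qualify.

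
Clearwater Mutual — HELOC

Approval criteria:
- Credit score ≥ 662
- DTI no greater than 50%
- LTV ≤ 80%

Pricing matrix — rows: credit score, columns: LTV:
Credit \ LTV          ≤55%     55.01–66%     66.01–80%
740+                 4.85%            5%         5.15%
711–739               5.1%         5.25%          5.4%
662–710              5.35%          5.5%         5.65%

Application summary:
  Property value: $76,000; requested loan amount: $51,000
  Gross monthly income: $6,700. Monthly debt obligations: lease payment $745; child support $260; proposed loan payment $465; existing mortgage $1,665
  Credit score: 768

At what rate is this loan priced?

Credit score 768 ≥ 662; Total monthly debts = (745 + 260 + 465 + 1,665) = 3,135. DTI = 3,135/6,700 = 46.8% ≤ 50%
Loan-to-value = 51,000/76,000 = 67.1% — pass (80% max)
Row: 768 falls in 740+. Column: 67.1% falls in 66.01–80%. Rate = 5.15%.

5.15%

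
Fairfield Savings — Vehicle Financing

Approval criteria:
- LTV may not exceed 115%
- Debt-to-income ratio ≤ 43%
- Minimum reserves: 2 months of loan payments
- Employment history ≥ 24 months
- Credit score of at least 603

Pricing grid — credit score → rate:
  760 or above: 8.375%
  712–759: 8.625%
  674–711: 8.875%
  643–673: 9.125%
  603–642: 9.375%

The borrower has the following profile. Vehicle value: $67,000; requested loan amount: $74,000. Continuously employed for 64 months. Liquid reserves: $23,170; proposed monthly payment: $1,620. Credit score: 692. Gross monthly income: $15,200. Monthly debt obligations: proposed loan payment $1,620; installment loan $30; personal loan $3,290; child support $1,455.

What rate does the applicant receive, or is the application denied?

Credit score 692 ≥ 603 (meets minimum)
Employment 64 ≥ 24 months
Reserves: 23,170 ÷ 1,620 = 14.3 months (meets 2-month minimum)
Total monthly debts = (1,620 + 30 + 3,290 + 1,455) = 6,395. DTI = 6,395/15,200 = 42.1% ≤ 43%
LTV = 74,000/67,000 = 110.4% ≤ 115%
All requirements met. Score 692 falls in the 674–711 tier → 8.875%.

Approved at 8.875%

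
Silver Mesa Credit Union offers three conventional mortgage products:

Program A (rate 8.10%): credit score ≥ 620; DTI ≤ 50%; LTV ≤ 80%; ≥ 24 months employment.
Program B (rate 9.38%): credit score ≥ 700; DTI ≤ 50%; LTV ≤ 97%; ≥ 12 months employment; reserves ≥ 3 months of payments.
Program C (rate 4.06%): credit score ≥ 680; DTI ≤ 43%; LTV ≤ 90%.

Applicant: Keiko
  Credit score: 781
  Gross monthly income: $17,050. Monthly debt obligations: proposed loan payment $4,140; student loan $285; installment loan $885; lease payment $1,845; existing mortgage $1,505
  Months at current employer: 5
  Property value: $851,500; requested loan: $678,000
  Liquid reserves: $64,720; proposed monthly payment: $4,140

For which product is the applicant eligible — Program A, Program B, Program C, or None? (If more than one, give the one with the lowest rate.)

None

Total debts = (4,140 + 285 + 885 + 1,845 + 1,505) = 8,660; DTI = 8,660/17,050 = 50.8%.
LTV = 678,000/851,500 = 79.6%.
Reserves = 64,720/4,140 = 15.6 months.
Program A: score 781 ≥ 620; DTI 50.8% > 50%; LTV 79.6% ≤ 80%; employment 5 < 24 mo → does not qualify.
Program B: score 781 ≥ 700; DTI 50.8% > 50%; LTV 79.6% ≤ 97%; employment 5 < 12 mo; reserves 15.6 ≥ 3 mo → does not qualify.
Program C: score 781 ≥ 680; DTI 50.8% > 43%; LTV 79.6% ≤ 90% → does not qualify.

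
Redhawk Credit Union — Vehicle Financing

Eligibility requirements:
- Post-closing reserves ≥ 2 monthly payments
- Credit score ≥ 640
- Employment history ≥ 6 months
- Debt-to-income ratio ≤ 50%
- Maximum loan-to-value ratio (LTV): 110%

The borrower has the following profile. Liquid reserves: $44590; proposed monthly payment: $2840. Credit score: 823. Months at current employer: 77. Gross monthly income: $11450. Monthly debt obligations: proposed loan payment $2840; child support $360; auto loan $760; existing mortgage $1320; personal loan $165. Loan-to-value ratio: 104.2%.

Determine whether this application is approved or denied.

Approved

Liquid reserves cover 44,590/2,840 = 15.7 months — ≥ 2 required
Credit score 823 ≥ 640 (meets)
Employment 77 ≥ 6 months
Total monthly debts = (2,840 + 360 + 760 + 1,320 + 165) = 5,445. Debt-to-income = 5,445/11,450 = 47.6% — meets 50% limit
LTV 104.2% — within 110%
All criteria satisfied.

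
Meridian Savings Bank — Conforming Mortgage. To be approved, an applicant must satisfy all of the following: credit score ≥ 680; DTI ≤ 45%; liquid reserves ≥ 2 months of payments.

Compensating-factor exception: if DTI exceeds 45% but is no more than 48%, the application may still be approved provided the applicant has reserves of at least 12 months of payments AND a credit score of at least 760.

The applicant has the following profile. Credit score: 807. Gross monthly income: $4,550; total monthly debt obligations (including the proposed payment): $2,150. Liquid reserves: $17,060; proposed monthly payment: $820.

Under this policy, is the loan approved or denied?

Approved

Credit score 807 ≥ 680 (meets base)
DTI = 2,150/4,550 = 47.3% > 45% — standard DTI limit exceeded.
Reserves = 17,060/820 = 20.8 months ≥ 2
DTI 47.3% is within the 45%–48% exception band; checking compensating factors.
Override check — reserves: 20.8 mo (ok); score: 807 (ok).
Both override conditions satisfied; DTI exception granted.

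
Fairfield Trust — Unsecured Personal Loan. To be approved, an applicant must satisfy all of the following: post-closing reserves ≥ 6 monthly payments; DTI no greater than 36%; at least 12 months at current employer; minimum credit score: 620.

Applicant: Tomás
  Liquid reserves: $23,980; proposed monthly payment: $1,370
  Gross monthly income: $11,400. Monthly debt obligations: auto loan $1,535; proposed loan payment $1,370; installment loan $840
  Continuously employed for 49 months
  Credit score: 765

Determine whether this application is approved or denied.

Liquid reserves cover 23,980/1,370 = 17.5 months — ≥ 6 required
Total monthly debts = (1,535 + 1,370 + 840) = 3,745. Debt-to-income = 3,745/11,400 = 32.9% — meets 36% limit
Employment 49 ≥ 12 months
Credit score 765 ≥ 620 (meets)
All criteria satisfied.

Approved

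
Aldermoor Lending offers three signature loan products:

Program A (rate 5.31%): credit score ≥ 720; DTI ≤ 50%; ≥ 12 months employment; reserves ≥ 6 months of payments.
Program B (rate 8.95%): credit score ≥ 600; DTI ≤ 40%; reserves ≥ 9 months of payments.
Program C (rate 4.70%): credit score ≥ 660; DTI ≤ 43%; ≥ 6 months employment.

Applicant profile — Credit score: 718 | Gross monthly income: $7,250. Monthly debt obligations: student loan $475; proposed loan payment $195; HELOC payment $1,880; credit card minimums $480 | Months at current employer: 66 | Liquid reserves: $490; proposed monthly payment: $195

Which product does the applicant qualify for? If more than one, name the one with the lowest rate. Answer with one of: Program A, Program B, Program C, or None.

Program C

Total debts = (475 + 195 + 1,880 + 480) = 3,030; DTI = 3,030/7,250 = 41.8%.
Reserves = 490/195 = 2.5 months.
Program A: score 718 < 720; DTI 41.8% ≤ 50%; employment 66 ≥ 12 mo; reserves 2.5 < 6 mo → does not qualify.
Program B: score 718 ≥ 600; DTI 41.8% > 40%; reserves 2.5 < 9 mo → does not qualify.
Program C: score 718 ≥ 660; DTI 41.8% ≤ 43%; employment 66 ≥ 6 mo → qualifies.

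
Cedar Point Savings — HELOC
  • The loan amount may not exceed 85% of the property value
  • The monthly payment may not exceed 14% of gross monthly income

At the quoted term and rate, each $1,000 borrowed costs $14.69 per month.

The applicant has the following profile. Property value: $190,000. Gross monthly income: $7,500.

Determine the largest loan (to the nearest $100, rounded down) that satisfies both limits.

$71,400

Payment cap: 14% × $7,500 = $1,050/month.
At $14.69 per $1,000, that supports 1,050/14.69 × 1,000 ≈ $71,477 → $71,400.
LTV cap: 85% × $190,000 = $161,500 → $161,500.
Binding constraint: payment-to-income.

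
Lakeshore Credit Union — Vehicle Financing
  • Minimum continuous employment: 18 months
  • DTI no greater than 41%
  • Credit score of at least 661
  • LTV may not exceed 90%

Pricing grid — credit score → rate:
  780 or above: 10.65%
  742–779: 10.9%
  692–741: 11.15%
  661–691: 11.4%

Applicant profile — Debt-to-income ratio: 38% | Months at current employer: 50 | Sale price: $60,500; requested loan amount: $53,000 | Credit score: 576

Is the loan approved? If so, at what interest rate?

Credit score 576 < 661 (below minimum)
Employment 50 ≥ 18 months
DTI 38% ≤ 41%
LTV: 53,000 ÷ 60,500 = 87.6%, within 90% cap
Not all requirements met → denied.

Denied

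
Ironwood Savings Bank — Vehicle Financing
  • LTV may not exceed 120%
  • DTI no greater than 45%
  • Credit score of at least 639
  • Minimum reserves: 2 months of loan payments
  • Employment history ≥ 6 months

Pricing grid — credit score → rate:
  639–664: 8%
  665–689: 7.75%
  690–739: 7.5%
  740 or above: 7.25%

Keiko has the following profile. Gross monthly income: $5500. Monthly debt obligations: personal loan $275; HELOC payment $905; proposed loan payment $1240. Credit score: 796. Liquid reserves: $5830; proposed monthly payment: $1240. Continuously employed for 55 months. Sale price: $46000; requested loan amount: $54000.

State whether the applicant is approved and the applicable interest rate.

Approved at 7.25%

Credit score 796 ≥ 639 (meets minimum)
Liquid reserves cover 5,830/1,240 = 4.7 months — ≥ 2 required
Total monthly debts = (275 + 905 + 1,240) = 2,420. Debt-to-income = 2,420/5,500 = 44% — meets 45% limit
Loan-to-value = 54,000/46,000 = 117.4% — pass (120% max)
Employment 55 ≥ 6 months
All requirements met. Score 796 falls in the 740 or above tier → 7.25%.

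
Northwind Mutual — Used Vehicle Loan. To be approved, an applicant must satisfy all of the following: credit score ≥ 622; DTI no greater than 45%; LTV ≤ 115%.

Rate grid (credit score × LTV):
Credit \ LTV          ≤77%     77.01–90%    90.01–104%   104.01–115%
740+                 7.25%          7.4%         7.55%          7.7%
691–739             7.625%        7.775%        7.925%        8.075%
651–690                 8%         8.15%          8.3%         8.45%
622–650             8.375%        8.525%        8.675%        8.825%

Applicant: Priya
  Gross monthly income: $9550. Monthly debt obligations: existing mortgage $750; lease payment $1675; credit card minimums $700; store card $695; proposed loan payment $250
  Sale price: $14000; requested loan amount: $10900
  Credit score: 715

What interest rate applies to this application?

7.775%

Credit score 715 ≥ 622; Total monthly debts = (750 + 1,675 + 700 + 695 + 250) = 4,070. DTI = 4,070/9,550 = 42.6% ≤ 45%
Loan-to-value = 10,900/14,000 = 77.9% — pass (115% max)
Credit 715 → row 691–739; LTV 77.9% → column 77.01–90%. Grid cell → 7.775%.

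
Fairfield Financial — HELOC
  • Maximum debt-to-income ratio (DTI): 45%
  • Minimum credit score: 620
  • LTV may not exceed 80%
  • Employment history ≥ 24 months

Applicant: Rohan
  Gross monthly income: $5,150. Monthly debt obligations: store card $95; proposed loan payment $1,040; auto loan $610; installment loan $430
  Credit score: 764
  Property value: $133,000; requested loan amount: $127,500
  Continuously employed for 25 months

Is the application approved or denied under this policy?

Total monthly debts = (95 + 1,040 + 610 + 430) = 2,175. DTI = 2,175/5,150 = 42.2% ≤ 45%
Credit score 764 ≥ 620 (meets)
Loan-to-value = 127,500/133,000 = 95.9% — fail (80% max)
Employment 25 ≥ 24 months
Fails on LTV.

Denied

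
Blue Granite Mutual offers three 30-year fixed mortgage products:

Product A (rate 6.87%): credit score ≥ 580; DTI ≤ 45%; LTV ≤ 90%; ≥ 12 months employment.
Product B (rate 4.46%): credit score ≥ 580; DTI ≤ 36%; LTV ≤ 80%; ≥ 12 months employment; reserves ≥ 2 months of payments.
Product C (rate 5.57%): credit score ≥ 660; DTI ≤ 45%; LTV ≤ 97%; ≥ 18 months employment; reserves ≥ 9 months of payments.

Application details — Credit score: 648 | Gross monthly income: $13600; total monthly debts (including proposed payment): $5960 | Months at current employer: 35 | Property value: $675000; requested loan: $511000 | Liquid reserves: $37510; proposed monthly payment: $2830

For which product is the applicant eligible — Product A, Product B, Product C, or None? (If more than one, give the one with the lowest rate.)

DTI = 5,960/13,600 = 43.8%.
LTV = 511,000/675,000 = 75.7%.
Reserves = 37,510/2,830 = 13.3 months.
Product A: score 648 ≥ 580; DTI 43.8% ≤ 45%; LTV 75.7% ≤ 90%; employment 35 ≥ 12 mo → qualifies.
Product B: score 648 ≥ 580; DTI 43.8% > 36%; LTV 75.7% ≤ 80%; employment 35 ≥ 12 mo; reserves 13.3 ≥ 2 mo → does not qualify.
Product C: score 648 < 660; DTI 43.8% ≤ 45%; LTV 75.7% ≤ 97%; employment 35 ≥ 18 mo; reserves 13.3 ≥ 9 mo → does not qualify.

Product A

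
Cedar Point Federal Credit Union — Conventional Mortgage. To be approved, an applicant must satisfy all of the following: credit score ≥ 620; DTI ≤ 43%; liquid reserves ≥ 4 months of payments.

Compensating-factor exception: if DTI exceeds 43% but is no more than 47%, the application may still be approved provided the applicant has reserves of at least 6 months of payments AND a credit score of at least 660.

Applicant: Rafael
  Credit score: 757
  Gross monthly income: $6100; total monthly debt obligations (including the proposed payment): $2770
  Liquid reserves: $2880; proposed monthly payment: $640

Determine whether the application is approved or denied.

Denied

Credit score 757 ≥ 620 (meets base)
DTI: 2,770 ÷ 6,100 = 45.4%, over the 43% base limit.
Reserves: 2,880 ÷ 640 = 4.5 months (meets 4-month minimum)
45.4% falls in the override range (43%–47%), so the compensating-factor test applies.
Override check — reserves: 4.5 mo (short of 6); score: 757 (ok).
Compensating-factor requirement not fully met.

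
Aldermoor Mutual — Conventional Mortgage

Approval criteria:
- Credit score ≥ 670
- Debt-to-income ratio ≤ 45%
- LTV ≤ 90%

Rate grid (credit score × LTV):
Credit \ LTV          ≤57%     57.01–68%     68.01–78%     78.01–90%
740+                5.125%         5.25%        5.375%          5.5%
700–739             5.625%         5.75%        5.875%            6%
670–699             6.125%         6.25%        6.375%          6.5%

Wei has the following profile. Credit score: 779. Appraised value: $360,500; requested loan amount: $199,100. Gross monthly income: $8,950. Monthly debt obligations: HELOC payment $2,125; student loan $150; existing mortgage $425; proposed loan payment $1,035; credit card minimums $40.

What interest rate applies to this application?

5.125%

Credit score 779 ≥ 670; Total monthly debts = (2,125 + 150 + 425 + 1,035 + 40) = 3,775. Debt-to-income = 3,775/8,950 = 42.2% — meets 45% limit
LTV: 199,100 ÷ 360,500 = 55.2%, within 90% cap
Credit 779 → row 740+; LTV 55.2% → column ≤57%. Grid cell → 5.125%.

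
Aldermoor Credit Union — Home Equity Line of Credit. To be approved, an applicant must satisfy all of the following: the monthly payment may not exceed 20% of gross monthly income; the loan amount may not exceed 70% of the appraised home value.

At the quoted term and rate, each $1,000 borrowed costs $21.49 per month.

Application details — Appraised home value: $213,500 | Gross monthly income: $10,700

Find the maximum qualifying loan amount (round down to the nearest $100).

$99,500

Payment cap: 20% × $10,700 = $2,140/month.
At $21.49 per $1,000, that supports 2,140/21.49 × 1,000 ≈ $99,581 → $99,500.
LTV cap: 70% × $213,500 = $149,450 → $149,400.
Binding constraint: payment-to-income.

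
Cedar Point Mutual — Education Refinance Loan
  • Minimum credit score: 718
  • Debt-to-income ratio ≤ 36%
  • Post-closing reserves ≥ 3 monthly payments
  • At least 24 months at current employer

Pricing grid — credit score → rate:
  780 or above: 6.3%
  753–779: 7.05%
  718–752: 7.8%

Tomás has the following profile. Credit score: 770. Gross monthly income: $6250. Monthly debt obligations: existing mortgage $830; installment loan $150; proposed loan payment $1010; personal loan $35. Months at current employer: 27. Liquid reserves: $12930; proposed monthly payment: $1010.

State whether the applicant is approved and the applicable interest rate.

Credit score 770 ≥ 718 (meets minimum)
Liquid reserves cover 12,930/1,010 = 12.8 months — ≥ 3 required
Total monthly debts = (830 + 150 + 1,010 + 35) = 2,025. DTI = 2,025/6,250 = 32.4% ≤ 36%
Employment 27 ≥ 24 months
All requirements met. Score 770 falls in the 753–779 tier → 7.05%.

Approved at 7.05%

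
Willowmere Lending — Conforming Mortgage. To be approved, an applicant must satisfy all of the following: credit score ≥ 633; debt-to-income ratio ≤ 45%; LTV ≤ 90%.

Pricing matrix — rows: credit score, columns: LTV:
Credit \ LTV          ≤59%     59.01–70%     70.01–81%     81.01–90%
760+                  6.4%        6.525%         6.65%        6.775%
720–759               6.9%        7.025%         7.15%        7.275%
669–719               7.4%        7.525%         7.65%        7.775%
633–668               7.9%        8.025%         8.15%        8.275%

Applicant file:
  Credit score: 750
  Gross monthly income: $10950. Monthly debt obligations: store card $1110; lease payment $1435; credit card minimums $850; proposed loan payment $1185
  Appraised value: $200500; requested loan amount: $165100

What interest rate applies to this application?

7.275%

Credit score 750 ≥ 633; Total monthly debts = (1,110 + 1,435 + 850 + 1,185) = 4,580. Debt-to-income = 4,580/10,950 = 41.8% — meets 45% limit
LTV: 165,100 ÷ 200,500 = 82.3%, within 90% cap
Score 750 is in the 720–759 band; LTV 82.3% is in the 81.01–90% band → 7.275%.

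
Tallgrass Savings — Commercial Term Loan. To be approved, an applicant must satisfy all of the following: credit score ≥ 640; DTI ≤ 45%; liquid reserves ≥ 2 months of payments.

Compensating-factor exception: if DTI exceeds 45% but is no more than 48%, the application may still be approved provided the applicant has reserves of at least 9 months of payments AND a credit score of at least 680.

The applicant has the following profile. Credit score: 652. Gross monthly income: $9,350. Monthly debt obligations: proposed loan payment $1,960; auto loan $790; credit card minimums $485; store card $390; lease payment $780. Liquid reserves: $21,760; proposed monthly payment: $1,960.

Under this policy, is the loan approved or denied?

Denied

Credit score 652 ≥ 640 (meets base)
Total debts = (1,960 + 790 + 485 + 390 + 780) = 4,405. DTI: 4,405 ÷ 9,350 = 47.1%, over the 45% base limit.
Reserves = 21,760/1,960 = 11.1 months ≥ 2
47.1% falls in the override range (45%–48%), so the compensating-factor test applies.
Reserves 11.1 ≥ 9 months; credit score 652 < 680.
Override conditions not both satisfied; exception does not apply.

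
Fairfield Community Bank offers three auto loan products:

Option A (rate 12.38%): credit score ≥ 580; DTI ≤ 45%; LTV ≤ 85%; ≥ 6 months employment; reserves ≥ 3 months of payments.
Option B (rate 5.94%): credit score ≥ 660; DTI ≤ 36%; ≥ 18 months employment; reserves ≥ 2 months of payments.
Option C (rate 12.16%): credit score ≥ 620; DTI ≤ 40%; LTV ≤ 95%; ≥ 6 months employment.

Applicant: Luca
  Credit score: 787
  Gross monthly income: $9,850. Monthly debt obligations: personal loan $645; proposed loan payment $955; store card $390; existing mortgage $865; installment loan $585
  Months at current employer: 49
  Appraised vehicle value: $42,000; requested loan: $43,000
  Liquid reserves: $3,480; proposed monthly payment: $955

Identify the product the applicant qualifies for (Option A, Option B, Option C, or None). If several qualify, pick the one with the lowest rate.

Total debts = (645 + 955 + 390 + 865 + 585) = 3,440; DTI = 3,440/9,850 = 34.9%.
LTV = 43,000/42,000 = 102.4%.
Reserves = 3,480/955 = 3.6 months.
Option A: score 787 ≥ 580; DTI 34.9% ≤ 45%; LTV 102.4% > 85%; employment 49 ≥ 6 mo; reserves 3.6 ≥ 3 mo → does not qualify.
Option B: score 787 ≥ 660; DTI 34.9% ≤ 36%; employment 49 ≥ 18 mo; reserves 3.6 ≥ 2 mo → qualifies.
Option C: score 787 ≥ 620; DTI 34.9% ≤ 40%; LTV 102.4% > 95%; employment 49 ≥ 6 mo → does not qualify.

Option B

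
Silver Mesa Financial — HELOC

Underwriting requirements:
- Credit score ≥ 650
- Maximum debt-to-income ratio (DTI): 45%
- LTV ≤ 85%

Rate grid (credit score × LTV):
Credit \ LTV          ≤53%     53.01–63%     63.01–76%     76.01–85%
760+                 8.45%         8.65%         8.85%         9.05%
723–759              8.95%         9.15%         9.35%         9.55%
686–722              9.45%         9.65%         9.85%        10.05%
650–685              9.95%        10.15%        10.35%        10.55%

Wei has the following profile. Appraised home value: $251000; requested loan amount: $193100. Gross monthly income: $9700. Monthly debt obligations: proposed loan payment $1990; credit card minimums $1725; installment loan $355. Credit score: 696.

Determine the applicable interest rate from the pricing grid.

10.05%

Credit score 696 ≥ 650; Total monthly debts = (1,990 + 1,725 + 355) = 4,070. DTI: 4,070 ÷ 9,700 = 42%, within the 45% cap
Loan-to-value = 193,100/251,000 = 76.9% — pass (85% max)
Credit 696 → row 686–722; LTV 76.9% → column 76.01–85%. Grid cell → 10.05%.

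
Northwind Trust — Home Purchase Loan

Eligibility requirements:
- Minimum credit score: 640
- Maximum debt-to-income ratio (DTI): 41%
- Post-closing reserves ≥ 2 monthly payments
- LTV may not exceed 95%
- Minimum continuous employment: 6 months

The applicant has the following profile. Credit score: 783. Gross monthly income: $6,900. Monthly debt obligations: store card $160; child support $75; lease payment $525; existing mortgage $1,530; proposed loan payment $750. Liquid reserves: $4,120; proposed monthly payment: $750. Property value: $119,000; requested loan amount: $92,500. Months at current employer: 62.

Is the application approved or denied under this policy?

Denied

Credit score 783 ≥ 640 (meets)
Total monthly debts = (160 + 75 + 525 + 1,530 + 750) = 3,040. DTI = 3,040/6,900 = 44.1% > 41%
Reserves: 4,120 ÷ 750 = 5.5 months (meets 2-month minimum)
Loan-to-value = 92,500/119,000 = 77.7% — pass (95% max)
Employment 62 ≥ 6 months
Fails on DTI.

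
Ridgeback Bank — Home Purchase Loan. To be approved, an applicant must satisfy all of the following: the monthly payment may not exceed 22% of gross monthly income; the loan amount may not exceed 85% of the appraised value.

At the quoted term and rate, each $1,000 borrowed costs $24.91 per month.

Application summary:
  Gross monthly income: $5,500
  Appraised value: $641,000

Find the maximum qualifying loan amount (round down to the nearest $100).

$48,500

Payment cap: 22% × $5,500 = $1,210/month.
At $24.91 per $1,000, that supports 1,210/24.91 × 1,000 ≈ $48,574 → $48,500.
LTV cap: 85% × $641,000 = $544,850 → $544,800.
Binding constraint: payment-to-income.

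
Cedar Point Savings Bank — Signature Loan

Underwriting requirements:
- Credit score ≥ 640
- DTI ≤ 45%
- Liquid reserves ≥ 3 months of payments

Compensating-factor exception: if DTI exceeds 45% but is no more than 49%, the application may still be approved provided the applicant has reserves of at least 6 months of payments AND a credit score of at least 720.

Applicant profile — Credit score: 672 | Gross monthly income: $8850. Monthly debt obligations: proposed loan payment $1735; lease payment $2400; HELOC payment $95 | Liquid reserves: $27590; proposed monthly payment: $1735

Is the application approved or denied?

Credit score 672 ≥ 640 (meets base)
Total debts = (1,735 + 2,400 + 95) = 4,230. DTI: 4,230 ÷ 8,850 = 47.8%, over the 45% base limit.
Liquid reserves cover 27,590/1,735 = 15.9 months — ≥ 3 required
47.8% falls in the override range (45%–49%), so the compensating-factor test applies.
Reserves 15.9 ≥ 6 months; credit score 672 < 720.
Override conditions not both satisfied; exception does not apply.

Denied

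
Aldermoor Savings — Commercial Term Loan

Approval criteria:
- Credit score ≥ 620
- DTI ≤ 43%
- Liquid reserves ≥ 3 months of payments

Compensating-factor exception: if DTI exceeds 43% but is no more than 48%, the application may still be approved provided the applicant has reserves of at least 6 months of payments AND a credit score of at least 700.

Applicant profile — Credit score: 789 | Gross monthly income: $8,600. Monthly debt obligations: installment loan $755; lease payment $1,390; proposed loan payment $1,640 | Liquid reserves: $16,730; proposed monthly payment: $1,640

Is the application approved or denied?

Approved

Credit score 789 ≥ 620 (meets base)
Total debts = (755 + 1,390 + 1,640) = 3,785. DTI: 3,785 ÷ 8,600 = 44%, over the 43% base limit.
Reserves: 16,730 ÷ 1,640 = 10.2 months (meets 3-month minimum)
44% falls in the override range (43%–48%), so the compensating-factor test applies.
Override check — reserves: 10.2 mo (ok); score: 789 (ok).
Both override conditions satisfied; DTI exception granted.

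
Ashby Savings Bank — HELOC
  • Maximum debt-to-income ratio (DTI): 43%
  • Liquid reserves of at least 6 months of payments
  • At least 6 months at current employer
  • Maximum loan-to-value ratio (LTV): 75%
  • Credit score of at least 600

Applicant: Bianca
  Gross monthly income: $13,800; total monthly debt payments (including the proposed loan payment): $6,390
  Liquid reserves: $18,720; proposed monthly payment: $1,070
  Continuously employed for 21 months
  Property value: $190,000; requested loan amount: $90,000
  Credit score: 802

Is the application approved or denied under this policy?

DTI: 6,390 ÷ 13,800 = 46.3%, exceeds the 43% cap
Liquid reserves cover 18,720/1,070 = 17.5 months — ≥ 6 required
Employment 21 ≥ 6 months
Loan-to-value = 90,000/190,000 = 47.4% — pass (75% max)
Credit score 802 ≥ 600 (meets)
Fails on DTI.

Denied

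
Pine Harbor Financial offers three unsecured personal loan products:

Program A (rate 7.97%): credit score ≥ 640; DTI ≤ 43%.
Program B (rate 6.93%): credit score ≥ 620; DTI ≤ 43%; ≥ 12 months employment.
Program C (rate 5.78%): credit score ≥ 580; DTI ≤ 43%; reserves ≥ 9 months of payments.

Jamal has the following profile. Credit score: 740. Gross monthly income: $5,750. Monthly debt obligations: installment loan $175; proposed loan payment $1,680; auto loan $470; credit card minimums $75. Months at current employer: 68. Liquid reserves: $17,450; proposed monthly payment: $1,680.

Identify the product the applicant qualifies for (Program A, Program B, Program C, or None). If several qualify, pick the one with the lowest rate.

Program C

Total debts = (175 + 1,680 + 470 + 75) = 2,400; DTI = 2,400/5,750 = 41.7%.
Reserves = 17,450/1,680 = 10.4 months.
Program A: score 740 ≥ 640; DTI 41.7% ≤ 43% → qualifies.
Program B: score 740 ≥ 620; DTI 41.7% ≤ 43%; employment 68 ≥ 12 mo → qualifies.
Program C: score 740 ≥ 580; DTI 41.7% ≤ 43%; reserves 10.4 ≥ 9 mo → qualifies.
Qualifying: Program A, Program B, Program C. Lowest rate is 5.78% → Program C.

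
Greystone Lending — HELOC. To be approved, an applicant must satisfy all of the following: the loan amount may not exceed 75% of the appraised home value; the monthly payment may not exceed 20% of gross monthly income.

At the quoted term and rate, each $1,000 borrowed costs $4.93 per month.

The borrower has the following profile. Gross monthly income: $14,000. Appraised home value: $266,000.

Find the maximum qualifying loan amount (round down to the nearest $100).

$199,500

Payment cap: 20% × $14,000 = $2,800/month.
At $4.93 per $1,000, that supports 2,800/4.93 × 1,000 ≈ $567,951 → $567,900.
LTV cap: 75% × $266,000 = $199,500 → $199,500.
Binding constraint: loan-to-value.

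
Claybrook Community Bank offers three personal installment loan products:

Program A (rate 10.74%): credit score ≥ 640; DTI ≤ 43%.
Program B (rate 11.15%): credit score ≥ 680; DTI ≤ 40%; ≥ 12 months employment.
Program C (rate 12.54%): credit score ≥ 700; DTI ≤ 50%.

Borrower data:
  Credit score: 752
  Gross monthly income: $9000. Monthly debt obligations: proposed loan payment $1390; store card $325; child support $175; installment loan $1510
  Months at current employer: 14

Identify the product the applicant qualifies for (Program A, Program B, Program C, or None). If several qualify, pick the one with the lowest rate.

Program A

Total debts = (1,390 + 325 + 175 + 1,510) = 3,400; DTI = 3,400/9,000 = 37.8%.
Program A: score 752 ≥ 640; DTI 37.8% ≤ 43% → qualifies.
Program B: score 752 ≥ 680; DTI 37.8% ≤ 40%; employment 14 ≥ 12 mo → qualifies.
Program C: score 752 ≥ 700; DTI 37.8% ≤ 50% → qualifies.
Qualifying: Program A, Program B, Program C. Lowest rate is 10.74% → Program A.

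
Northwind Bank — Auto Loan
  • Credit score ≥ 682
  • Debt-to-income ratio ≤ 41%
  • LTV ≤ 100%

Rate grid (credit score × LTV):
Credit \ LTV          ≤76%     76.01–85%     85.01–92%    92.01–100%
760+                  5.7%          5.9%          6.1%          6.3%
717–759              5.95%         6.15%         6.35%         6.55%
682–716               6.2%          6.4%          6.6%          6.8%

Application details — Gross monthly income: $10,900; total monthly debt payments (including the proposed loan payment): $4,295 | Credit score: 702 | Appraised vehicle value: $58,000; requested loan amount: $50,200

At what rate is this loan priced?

Credit score 702 ≥ 682; DTI: 4,295 ÷ 10,900 = 39.4%, within the 41% cap
LTV = 50,200/58,000 = 86.6% ≤ 100%
Score 702 is in the 682–716 band; LTV 86.6% is in the 85.01–92% band → 6.6%.

6.6%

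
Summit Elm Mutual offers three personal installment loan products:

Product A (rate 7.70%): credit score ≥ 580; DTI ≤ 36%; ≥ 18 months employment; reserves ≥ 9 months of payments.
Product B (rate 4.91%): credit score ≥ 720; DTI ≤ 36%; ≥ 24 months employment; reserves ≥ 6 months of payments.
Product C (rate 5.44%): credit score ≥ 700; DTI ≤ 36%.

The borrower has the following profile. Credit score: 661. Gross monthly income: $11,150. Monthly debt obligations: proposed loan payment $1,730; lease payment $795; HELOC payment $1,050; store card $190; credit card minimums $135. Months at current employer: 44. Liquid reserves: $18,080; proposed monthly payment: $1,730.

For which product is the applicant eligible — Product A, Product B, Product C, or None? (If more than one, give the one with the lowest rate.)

Product A

Total debts = (1,730 + 795 + 1,050 + 190 + 135) = 3,900; DTI = 3,900/11,150 = 35%.
Reserves = 18,080/1,730 = 10.5 months.
Product A: score 661 ≥ 580; DTI 35% ≤ 36%; employment 44 ≥ 18 mo; reserves 10.5 ≥ 9 mo → qualifies.
Product B: score 661 < 720; DTI 35% ≤ 36%; employment 44 ≥ 24 mo; reserves 10.5 ≥ 6 mo → does not qualify.
Product C: score 661 < 700; DTI 35% ≤ 36% → does not qualify.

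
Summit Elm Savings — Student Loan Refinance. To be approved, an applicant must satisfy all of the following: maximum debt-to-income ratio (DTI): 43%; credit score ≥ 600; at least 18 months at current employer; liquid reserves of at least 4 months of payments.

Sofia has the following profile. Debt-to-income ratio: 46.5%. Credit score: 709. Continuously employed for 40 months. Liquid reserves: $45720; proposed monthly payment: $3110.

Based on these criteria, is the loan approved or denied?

Denied

DTI 46.5% is over the 43% limit
Credit score 709 ≥ 600 (meets)
Employment 40 ≥ 18 months
Reserves = 45,720/3,110 = 14.7 months ≥ 4
Fails on DTI.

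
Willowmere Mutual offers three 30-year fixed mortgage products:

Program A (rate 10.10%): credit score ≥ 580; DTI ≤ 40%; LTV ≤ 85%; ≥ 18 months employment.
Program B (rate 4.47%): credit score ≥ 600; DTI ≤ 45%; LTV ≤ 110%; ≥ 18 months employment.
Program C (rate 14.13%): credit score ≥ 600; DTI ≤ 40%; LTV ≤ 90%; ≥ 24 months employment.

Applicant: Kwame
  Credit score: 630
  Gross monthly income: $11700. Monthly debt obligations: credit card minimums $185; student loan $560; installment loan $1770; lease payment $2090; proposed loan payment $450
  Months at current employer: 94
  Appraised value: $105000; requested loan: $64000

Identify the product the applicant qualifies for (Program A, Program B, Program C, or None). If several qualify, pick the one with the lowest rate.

Total debts = (185 + 560 + 1,770 + 2,090 + 450) = 5,055; DTI = 5,055/11,700 = 43.2%.
LTV = 64,000/105,000 = 61%.
Program A: score 630 ≥ 580; DTI 43.2% > 40%; LTV 61% ≤ 85%; employment 94 ≥ 18 mo → does not qualify.
Program B: score 630 ≥ 600; DTI 43.2% ≤ 45%; LTV 61% ≤ 110%; employment 94 ≥ 18 mo → qualifies.
Program C: score 630 ≥ 600; DTI 43.2% > 40%; LTV 61% ≤ 90%; employment 94 ≥ 24 mo → does not qualify.

Program B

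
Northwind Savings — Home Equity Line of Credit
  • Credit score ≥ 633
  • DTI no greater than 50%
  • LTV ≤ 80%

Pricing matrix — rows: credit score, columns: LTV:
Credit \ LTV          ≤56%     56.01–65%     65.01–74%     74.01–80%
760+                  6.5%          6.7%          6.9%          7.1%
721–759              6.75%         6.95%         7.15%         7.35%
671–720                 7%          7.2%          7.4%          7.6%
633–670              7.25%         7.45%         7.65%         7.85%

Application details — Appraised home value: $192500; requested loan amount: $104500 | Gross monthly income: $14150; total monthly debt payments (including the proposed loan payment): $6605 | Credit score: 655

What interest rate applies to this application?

Credit score 655 ≥ 633; Debt-to-income = 6,605/14,150 = 46.7% — meets 50% limit
Loan-to-value = 104,500/192,500 = 54.3% — pass (80% max)
Row: 655 falls in 633–670. Column: 54.3% falls in ≤56%. Rate = 7.25%.

7.25%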